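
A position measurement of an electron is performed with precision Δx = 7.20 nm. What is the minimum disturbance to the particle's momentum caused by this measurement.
7.323 × 10^-27 kg·m/s

The uncertainty principle implies that measuring position disturbs momentum:
ΔxΔp ≥ ℏ/2

When we measure position with precision Δx, we necessarily introduce a momentum uncertainty:
Δp ≥ ℏ/(2Δx)
Δp_min = (1.055e-34 J·s) / (2 × 7.200e-09 m)
Δp_min = 7.323e-27 kg·m/s

The more precisely we measure position, the greater the momentum disturbance.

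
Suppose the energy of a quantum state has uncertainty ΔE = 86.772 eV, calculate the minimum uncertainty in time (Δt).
3.793 as

Using the energy-time uncertainty principle:
ΔEΔt ≥ ℏ/2

The minimum uncertainty in time is:
Δt_min = ℏ/(2ΔE)
Δt_min = (1.055e-34 J·s) / (2 × 1.390e-17 J)
Δt_min = 3.793e-18 s = 3.793 as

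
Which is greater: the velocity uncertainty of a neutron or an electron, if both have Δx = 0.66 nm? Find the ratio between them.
The electron has the larger minimum velocity uncertainty, by a ratio of 1838.7.

For both particles, Δp_min = ℏ/(2Δx) = 7.989e-26 kg·m/s (same for both).

The velocity uncertainty is Δv = Δp/m:
- neutron: Δv = 7.989e-26 / 1.675e-27 = 4.770e+01 m/s = 47.699 m/s
- electron: Δv = 7.989e-26 / 9.109e-31 = 8.770e+04 m/s = 87.703 km/s

Ratio: 8.770e+04 / 4.770e+01 = 1838.7

The lighter particle has larger velocity uncertainty because Δv ∝ 1/m.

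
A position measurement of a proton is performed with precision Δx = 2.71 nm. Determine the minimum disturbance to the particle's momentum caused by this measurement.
1.946 × 10^-26 kg·m/s

The uncertainty principle implies that measuring position disturbs momentum:
ΔxΔp ≥ ℏ/2

When we measure position with precision Δx, we necessarily introduce a momentum uncertainty:
Δp ≥ ℏ/(2Δx)
Δp_min = (1.055e-34 J·s) / (2 × 2.710e-09 m)
Δp_min = 1.946e-26 kg·m/s

The more precisely we measure position, the greater the momentum disturbance.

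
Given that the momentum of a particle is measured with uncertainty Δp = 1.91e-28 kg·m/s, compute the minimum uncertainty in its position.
276.066 nm

Using the Heisenberg uncertainty principle:
ΔxΔp ≥ ℏ/2

The minimum uncertainty in position is:
Δx_min = ℏ/(2Δp)
Δx_min = (1.055e-34 J·s) / (2 × 1.910e-28 kg·m/s)
Δx_min = 2.761e-07 m = 276.066 nm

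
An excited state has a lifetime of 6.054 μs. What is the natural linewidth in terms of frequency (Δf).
13.145 kHz

Using the energy-time uncertainty principle and E = hf:
ΔEΔt ≥ ℏ/2
hΔf·Δt ≥ ℏ/2

The minimum frequency uncertainty is:
Δf = ℏ/(2hτ) = 1/(4πτ)
Δf = 1/(4π × 6.054e-06 s)
Δf = 1.314e+04 Hz = 13.145 kHz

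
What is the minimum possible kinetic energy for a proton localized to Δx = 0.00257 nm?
785.395 meV

Localizing a particle requires giving it sufficient momentum uncertainty:

1. From uncertainty principle: Δp ≥ ℏ/(2Δx)
   Δp_min = (1.055e-34 J·s) / (2 × 2.570e-12 m)
   Δp_min = 2.052e-23 kg·m/s

2. This momentum uncertainty corresponds to kinetic energy:
   KE ≈ (Δp)²/(2m) = (2.052e-23)²/(2 × 1.673e-27 kg)
   KE = 1.258e-19 J = 785.395 meV

Tighter localization requires more energy.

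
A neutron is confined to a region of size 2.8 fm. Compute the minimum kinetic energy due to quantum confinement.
660.754 keV

Using the uncertainty principle:

1. Position uncertainty: Δx ≈ 2.800e-15 m
2. Minimum momentum uncertainty: Δp = ℏ/(2Δx) = 1.883e-20 kg·m/s
3. Minimum kinetic energy:
   KE = (Δp)²/(2m) = (1.883e-20)²/(2 × 1.675e-27 kg)
   KE = 1.059e-13 J = 660.754 keV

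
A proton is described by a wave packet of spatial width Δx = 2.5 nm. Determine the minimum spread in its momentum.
2.109 × 10^-26 kg·m/s

For a wave packet, the spatial width Δx and momentum spread Δp are related by the uncertainty principle:
ΔxΔp ≥ ℏ/2

The minimum momentum spread is:
Δp_min = ℏ/(2Δx)
Δp_min = (1.055e-34 J·s) / (2 × 2.500e-09 m)
Δp_min = 2.109e-26 kg·m/s

A wave packet cannot have both a well-defined position and well-defined momentum.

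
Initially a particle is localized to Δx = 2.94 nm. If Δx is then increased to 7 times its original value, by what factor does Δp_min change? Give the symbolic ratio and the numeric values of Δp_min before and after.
Original Δp_min = 1.793 × 10^-26 kg·m/s; new Δp'_min = 2.562 × 10^-27 kg·m/s; ratio Δp'_min/Δp_min = 1/7.

From the uncertainty principle ΔxΔp ≥ ℏ/2, the minimum momentum uncertainty is Δp_min = ℏ/(2Δx).

Original (Δx = 2.94 nm = 2.940e-09 m):
Δp_min = (1.055e-34 J·s)/(2 × 2.940e-09 m) = 1.793e-26 kg·m/s

When Δx → 7Δx:
Δp'_min = ℏ/(2 × 7Δx) = (1/7) × ℏ/(2Δx) = (1/7) × Δp_min
Δp'_min = 1/7 × 1.793e-26 kg·m/s = 2.562e-27 kg·m/s

Since Δp_min ∝ 1/Δx, when Δx is increased to 7 times its original value, Δp_min decreases to 1/7 of its original value.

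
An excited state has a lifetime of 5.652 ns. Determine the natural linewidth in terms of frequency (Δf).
14.080 MHz

Using the energy-time uncertainty principle and E = hf:
ΔEΔt ≥ ℏ/2
hΔf·Δt ≥ ℏ/2

The minimum frequency uncertainty is:
Δf = ℏ/(2hτ) = 1/(4πτ)
Δf = 1/(4π × 5.652e-09 s)
Δf = 1.408e+07 Hz = 14.080 MHz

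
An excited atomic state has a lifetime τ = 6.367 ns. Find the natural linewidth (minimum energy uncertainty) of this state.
51.689 neV

Using the energy-time uncertainty principle:
ΔEΔt ≥ ℏ/2

The lifetime τ represents the time uncertainty Δt.
The natural linewidth (minimum energy uncertainty) is:

ΔE = ℏ/(2τ)
ΔE = (1.055e-34 J·s) / (2 × 6.367e-09 s)
ΔE = 8.282e-27 J = 51.689 neV

This natural linewidth limits the precision of spectroscopic measurements.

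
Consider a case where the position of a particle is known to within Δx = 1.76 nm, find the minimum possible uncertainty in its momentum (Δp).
2.996 × 10^-26 kg·m/s

Using the Heisenberg uncertainty principle:
ΔxΔp ≥ ℏ/2

The minimum uncertainty in momentum is:
Δp_min = ℏ/(2Δx)
Δp_min = (1.055e-34 J·s) / (2 × 1.760e-09 m)
Δp_min = 2.996e-26 kg·m/s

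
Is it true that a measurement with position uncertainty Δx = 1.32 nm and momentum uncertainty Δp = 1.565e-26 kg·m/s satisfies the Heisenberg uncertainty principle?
No, it violates the uncertainty principle (impossible measurement).

Calculate the product ΔxΔp:
ΔxΔp = (1.320e-09 m) × (1.565e-26 kg·m/s)
ΔxΔp = 2.066e-35 J·s

Compare to the minimum allowed value ℏ/2:
ℏ/2 = 5.273e-35 J·s

Since ΔxΔp = 2.066e-35 J·s < 5.273e-35 J·s = ℏ/2,
the measurement violates the uncertainty principle.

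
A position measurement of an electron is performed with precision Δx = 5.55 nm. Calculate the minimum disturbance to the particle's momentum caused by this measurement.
9.501 × 10^-27 kg·m/s

The uncertainty principle implies that measuring position disturbs momentum:
ΔxΔp ≥ ℏ/2

When we measure position with precision Δx, we necessarily introduce a momentum uncertainty:
Δp ≥ ℏ/(2Δx)
Δp_min = (1.055e-34 J·s) / (2 × 5.550e-09 m)
Δp_min = 9.501e-27 kg·m/s

The more precisely we measure position, the greater the momentum disturbance.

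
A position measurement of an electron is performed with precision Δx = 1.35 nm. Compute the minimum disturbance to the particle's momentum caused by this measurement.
3.906 × 10^-26 kg·m/s

The uncertainty principle implies that measuring position disturbs momentum:
ΔxΔp ≥ ℏ/2

When we measure position with precision Δx, we necessarily introduce a momentum uncertainty:
Δp ≥ ℏ/(2Δx)
Δp_min = (1.055e-34 J·s) / (2 × 1.350e-09 m)
Δp_min = 3.906e-26 kg·m/s

The more precisely we measure position, the greater the momentum disturbance.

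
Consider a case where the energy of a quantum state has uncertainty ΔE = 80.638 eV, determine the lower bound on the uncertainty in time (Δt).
4.081 as

Using the energy-time uncertainty principle:
ΔEΔt ≥ ℏ/2

The minimum uncertainty in time is:
Δt_min = ℏ/(2ΔE)
Δt_min = (1.055e-34 J·s) / (2 × 1.292e-17 J)
Δt_min = 4.081e-18 s = 4.081 as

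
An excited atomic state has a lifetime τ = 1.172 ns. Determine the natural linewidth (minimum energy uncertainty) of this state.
280.807 neV

Using the energy-time uncertainty principle:
ΔEΔt ≥ ℏ/2

The lifetime τ represents the time uncertainty Δt.
The natural linewidth (minimum energy uncertainty) is:

ΔE = ℏ/(2τ)
ΔE = (1.055e-34 J·s) / (2 × 1.172e-09 s)
ΔE = 4.499e-26 J = 280.807 neV

This natural linewidth limits the precision of spectroscopic measurements.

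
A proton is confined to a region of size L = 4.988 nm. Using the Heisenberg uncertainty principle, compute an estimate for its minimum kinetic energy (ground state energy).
208.498 neV

Using the uncertainty principle to estimate ground state energy:

1. The position uncertainty is approximately the confinement size:
   Δx ≈ L = 4.988e-09 m

2. From ΔxΔp ≥ ℏ/2, the minimum momentum uncertainty is:
   Δp ≈ ℏ/(2L) = 1.057e-26 kg·m/s

3. The kinetic energy is approximately:
   KE ≈ (Δp)²/(2m) = (1.057e-26)²/(2 × 1.673e-27 kg)
   KE ≈ 3.341e-26 J = 208.498 neV

This is an order-of-magnitude estimate of the ground state energy.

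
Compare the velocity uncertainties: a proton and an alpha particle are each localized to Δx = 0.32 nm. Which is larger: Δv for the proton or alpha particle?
The proton has the larger minimum velocity uncertainty, by a ratio of 4.0.

For both particles, Δp_min = ℏ/(2Δx) = 1.648e-25 kg·m/s (same for both).

The velocity uncertainty is Δv = Δp/m:
- proton: Δv = 1.648e-25 / 1.673e-27 = 9.851e+01 m/s = 98.514 m/s
- alpha particle: Δv = 1.648e-25 / 6.645e-27 = 2.480e+01 m/s = 24.798 m/s

Ratio: 9.851e+01 / 2.480e+01 = 4.0

The lighter particle has larger velocity uncertainty because Δv ∝ 1/m.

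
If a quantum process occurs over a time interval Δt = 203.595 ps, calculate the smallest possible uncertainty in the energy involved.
1.616 μeV

Using the energy-time uncertainty principle:
ΔEΔt ≥ ℏ/2

The minimum uncertainty in energy is:
ΔE_min = ℏ/(2Δt)
ΔE_min = (1.055e-34 J·s) / (2 × 2.036e-10 s)
ΔE_min = 2.590e-25 J = 1.616 μeV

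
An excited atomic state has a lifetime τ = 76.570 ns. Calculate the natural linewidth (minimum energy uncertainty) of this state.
4.298 neV

Using the energy-time uncertainty principle:
ΔEΔt ≥ ℏ/2

The lifetime τ represents the time uncertainty Δt.
The natural linewidth (minimum energy uncertainty) is:

ΔE = ℏ/(2τ)
ΔE = (1.055e-34 J·s) / (2 × 7.657e-08 s)
ΔE = 6.886e-28 J = 4.298 neV

This natural linewidth limits the precision of spectroscopic measurements.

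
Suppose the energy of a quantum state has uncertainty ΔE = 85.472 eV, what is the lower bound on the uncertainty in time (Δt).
3.850 as

Using the energy-time uncertainty principle:
ΔEΔt ≥ ℏ/2

The minimum uncertainty in time is:
Δt_min = ℏ/(2ΔE)
Δt_min = (1.055e-34 J·s) / (2 × 1.369e-17 J)
Δt_min = 3.850e-18 s = 3.850 as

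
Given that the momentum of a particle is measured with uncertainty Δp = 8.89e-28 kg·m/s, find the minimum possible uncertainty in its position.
59.312 nm

Using the Heisenberg uncertainty principle:
ΔxΔp ≥ ℏ/2

The minimum uncertainty in position is:
Δx_min = ℏ/(2Δp)
Δx_min = (1.055e-34 J·s) / (2 × 8.890e-28 kg·m/s)
Δx_min = 5.931e-08 m = 59.312 nm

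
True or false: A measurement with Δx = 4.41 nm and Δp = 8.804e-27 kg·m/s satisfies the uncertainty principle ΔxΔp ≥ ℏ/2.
No, it violates the uncertainty principle (impossible measurement).

Calculate the product ΔxΔp:
ΔxΔp = (4.410e-09 m) × (8.804e-27 kg·m/s)
ΔxΔp = 3.883e-35 J·s

Compare to the minimum allowed value ℏ/2:
ℏ/2 = 5.273e-35 J·s

Since ΔxΔp = 3.883e-35 J·s < 5.273e-35 J·s = ℏ/2,
the measurement violates the uncertainty principle.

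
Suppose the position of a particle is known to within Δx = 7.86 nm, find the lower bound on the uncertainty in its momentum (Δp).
6.708 × 10^-27 kg·m/s

Using the Heisenberg uncertainty principle:
ΔxΔp ≥ ℏ/2

The minimum uncertainty in momentum is:
Δp_min = ℏ/(2Δx)
Δp_min = (1.055e-34 J·s) / (2 × 7.860e-09 m)
Δp_min = 6.708e-27 kg·m/s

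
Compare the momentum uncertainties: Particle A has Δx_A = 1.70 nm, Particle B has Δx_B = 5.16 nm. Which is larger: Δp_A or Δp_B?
Particle A has the larger minimum momentum uncertainty, by a factor of 3.04.

For each particle, the minimum momentum uncertainty is Δp_min = ℏ/(2Δx):

Particle A: Δp_A = ℏ/(2×1.700e-09 m) = 3.102e-26 kg·m/s
Particle B: Δp_B = ℏ/(2×5.160e-09 m) = 1.022e-26 kg·m/s

Ratio: Δp_A/Δp_B = 3.04

Since Δp_min ∝ 1/Δx, the particle with smaller position uncertainty (A) has larger momentum uncertainty.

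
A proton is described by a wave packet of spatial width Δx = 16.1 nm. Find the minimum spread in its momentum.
3.275 × 10^-27 kg·m/s

For a wave packet, the spatial width Δx and momentum spread Δp are related by the uncertainty principle:
ΔxΔp ≥ ℏ/2

The minimum momentum spread is:
Δp_min = ℏ/(2Δx)
Δp_min = (1.055e-34 J·s) / (2 × 1.610e-08 m)
Δp_min = 3.275e-27 kg·m/s

A wave packet cannot have both a well-defined position and well-defined momentum.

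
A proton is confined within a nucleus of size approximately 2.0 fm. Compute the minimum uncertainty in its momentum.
2.636 × 10^-20 kg·m/s

Using the Heisenberg uncertainty principle:
ΔxΔp ≥ ℏ/2

With Δx ≈ L = 2.000e-15 m (the confinement size):
Δp_min = ℏ/(2Δx)
Δp_min = (1.055e-34 J·s) / (2 × 2.000e-15 m)
Δp_min = 2.636e-20 kg·m/s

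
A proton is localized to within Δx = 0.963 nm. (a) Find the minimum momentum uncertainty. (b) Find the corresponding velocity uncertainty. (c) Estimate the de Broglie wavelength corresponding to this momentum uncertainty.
(a) Δp_min = 5.475 × 10^-26 kg·m/s
(b) Δv_min = 32.736 m/s
(c) λ_dB = 12.101 nm

Step-by-step:

(a) From the uncertainty principle:
Δp_min = ℏ/(2Δx) = (1.055e-34 J·s)/(2 × 9.630e-10 m) = 5.475e-26 kg·m/s

(b) The velocity uncertainty:
Δv = Δp/m = (5.475e-26 kg·m/s)/(1.673e-27 kg) = 3.274e+01 m/s = 32.736 m/s

(c) The de Broglie wavelength for this momentum:
λ = h/p = (6.626e-34 J·s)/(5.475e-26 kg·m/s) = 1.210e-08 m = 12.101 nm

Note: The de Broglie wavelength is comparable to the localization size, as expected from wave-particle duality.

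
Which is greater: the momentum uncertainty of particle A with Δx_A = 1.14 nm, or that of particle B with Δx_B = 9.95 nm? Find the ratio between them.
Particle A has the larger minimum momentum uncertainty, by a factor of 8.73.

For each particle, the minimum momentum uncertainty is Δp_min = ℏ/(2Δx):

Particle A: Δp_A = ℏ/(2×1.140e-09 m) = 4.625e-26 kg·m/s
Particle B: Δp_B = ℏ/(2×9.950e-09 m) = 5.299e-27 kg·m/s

Ratio: Δp_A/Δp_B = 8.73

Since Δp_min ∝ 1/Δx, the particle with smaller position uncertainty (A) has larger momentum uncertainty.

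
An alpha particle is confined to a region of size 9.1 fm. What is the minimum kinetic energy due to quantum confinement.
15.769 keV

Using the uncertainty principle:

1. Position uncertainty: Δx ≈ 9.100e-15 m
2. Minimum momentum uncertainty: Δp = ℏ/(2Δx) = 5.794e-21 kg·m/s
3. Minimum kinetic energy:
   KE = (Δp)²/(2m) = (5.794e-21)²/(2 × 6.645e-27 kg)
   KE = 2.526e-15 J = 15.769 keV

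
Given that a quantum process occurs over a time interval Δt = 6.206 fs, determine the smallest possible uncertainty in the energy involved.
53.030 meV

Using the energy-time uncertainty principle:
ΔEΔt ≥ ℏ/2

The minimum uncertainty in energy is:
ΔE_min = ℏ/(2Δt)
ΔE_min = (1.055e-34 J·s) / (2 × 6.206e-15 s)
ΔE_min = 8.496e-21 J = 53.030 meV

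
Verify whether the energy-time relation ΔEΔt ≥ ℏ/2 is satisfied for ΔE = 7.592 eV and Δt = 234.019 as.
Yes, it satisfies the uncertainty relation.

Calculate the product ΔEΔt:
ΔE = 7.592 eV = 1.216e-18 J
ΔEΔt = (1.216e-18 J) × (2.340e-16 s)
ΔEΔt = 2.847e-34 J·s

Compare to the minimum allowed value ℏ/2:
ℏ/2 = 5.273e-35 J·s

Since ΔEΔt = 2.847e-34 J·s ≥ 5.273e-35 J·s = ℏ/2,
this satisfies the uncertainty relation.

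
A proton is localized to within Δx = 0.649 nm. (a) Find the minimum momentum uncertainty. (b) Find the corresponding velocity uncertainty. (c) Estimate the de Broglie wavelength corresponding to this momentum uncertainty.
(a) Δp_min = 8.125 × 10^-26 kg·m/s
(b) Δv_min = 48.574 m/s
(c) λ_dB = 8.156 nm

Step-by-step:

(a) From the uncertainty principle:
Δp_min = ℏ/(2Δx) = (1.055e-34 J·s)/(2 × 6.490e-10 m) = 8.125e-26 kg·m/s

(b) The velocity uncertainty:
Δv = Δp/m = (8.125e-26 kg·m/s)/(1.673e-27 kg) = 4.857e+01 m/s = 48.574 m/s

(c) The de Broglie wavelength for this momentum:
λ = h/p = (6.626e-34 J·s)/(8.125e-26 kg·m/s) = 8.156e-09 m = 8.156 nm

Note: The de Broglie wavelength is comparable to the localization size, as expected from wave-particle duality.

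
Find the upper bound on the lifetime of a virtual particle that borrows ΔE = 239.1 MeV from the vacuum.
1.376 ys

Using the energy-time uncertainty principle:
ΔEΔt ≥ ℏ/2

For a virtual particle borrowing energy ΔE, the maximum lifetime is:
Δt_max = ℏ/(2ΔE)

Converting energy:
ΔE = 239.1 MeV = 3.831e-11 J

Δt_max = (1.055e-34 J·s) / (2 × 3.831e-11 J)
Δt_max = 1.376e-24 s = 1.376 ys

Virtual particles with higher borrowed energy exist for shorter times.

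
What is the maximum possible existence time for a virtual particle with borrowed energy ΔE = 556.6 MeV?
5.913 × 10^-25 s

Using the energy-time uncertainty principle:
ΔEΔt ≥ ℏ/2

For a virtual particle borrowing energy ΔE, the maximum lifetime is:
Δt_max = ℏ/(2ΔE)

Converting energy:
ΔE = 556.6 MeV = 8.918e-11 J

Δt_max = (1.055e-34 J·s) / (2 × 8.918e-11 J)
Δt_max = 5.913e-25 s = 5.913 × 10^-25 s

Virtual particles with higher borrowed energy exist for shorter times.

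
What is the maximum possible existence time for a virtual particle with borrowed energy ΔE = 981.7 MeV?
3.352 × 10^-25 s

Using the energy-time uncertainty principle:
ΔEΔt ≥ ℏ/2

For a virtual particle borrowing energy ΔE, the maximum lifetime is:
Δt_max = ℏ/(2ΔE)

Converting energy:
ΔE = 981.7 MeV = 1.573e-10 J

Δt_max = (1.055e-34 J·s) / (2 × 1.573e-10 J)
Δt_max = 3.352e-25 s = 3.352 × 10^-25 s

Virtual particles with higher borrowed energy exist for shorter times.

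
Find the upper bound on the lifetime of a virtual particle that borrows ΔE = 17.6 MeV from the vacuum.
18.699 ys

Using the energy-time uncertainty principle:
ΔEΔt ≥ ℏ/2

For a virtual particle borrowing energy ΔE, the maximum lifetime is:
Δt_max = ℏ/(2ΔE)

Converting energy:
ΔE = 17.6 MeV = 2.820e-12 J

Δt_max = (1.055e-34 J·s) / (2 × 2.820e-12 J)
Δt_max = 1.870e-23 s = 18.699 ys

Virtual particles with higher borrowed energy exist for shorter times.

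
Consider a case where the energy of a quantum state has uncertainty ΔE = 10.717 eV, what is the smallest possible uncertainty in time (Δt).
30.709 as

Using the energy-time uncertainty principle:
ΔEΔt ≥ ℏ/2

The minimum uncertainty in time is:
Δt_min = ℏ/(2ΔE)
Δt_min = (1.055e-34 J·s) / (2 × 1.717e-18 J)
Δt_min = 3.071e-17 s = 30.709 as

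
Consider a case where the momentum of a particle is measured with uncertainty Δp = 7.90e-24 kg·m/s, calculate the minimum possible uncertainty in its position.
6.675 pm

Using the Heisenberg uncertainty principle:
ΔxΔp ≥ ℏ/2

The minimum uncertainty in position is:
Δx_min = ℏ/(2Δp)
Δx_min = (1.055e-34 J·s) / (2 × 7.900e-24 kg·m/s)
Δx_min = 6.675e-12 m = 6.675 pm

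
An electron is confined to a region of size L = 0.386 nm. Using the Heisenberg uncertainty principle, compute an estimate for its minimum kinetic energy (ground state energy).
63.928 meV

Using the uncertainty principle to estimate ground state energy:

1. The position uncertainty is approximately the confinement size:
   Δx ≈ L = 3.860e-10 m

2. From ΔxΔp ≥ ℏ/2, the minimum momentum uncertainty is:
   Δp ≈ ℏ/(2L) = 1.366e-25 kg·m/s

3. The kinetic energy is approximately:
   KE ≈ (Δp)²/(2m) = (1.366e-25)²/(2 × 9.109e-31 kg)
   KE ≈ 1.024e-20 J = 63.928 meV

This is an order-of-magnitude estimate of the ground state energy.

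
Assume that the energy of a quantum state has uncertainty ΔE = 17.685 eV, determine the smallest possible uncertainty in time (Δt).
18.609 as

Using the energy-time uncertainty principle:
ΔEΔt ≥ ℏ/2

The minimum uncertainty in time is:
Δt_min = ℏ/(2ΔE)
Δt_min = (1.055e-34 J·s) / (2 × 2.833e-18 J)
Δt_min = 1.861e-17 s = 18.609 as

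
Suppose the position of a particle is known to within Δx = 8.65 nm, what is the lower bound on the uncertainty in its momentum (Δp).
6.096 × 10^-27 kg·m/s

Using the Heisenberg uncertainty principle:
ΔxΔp ≥ ℏ/2

The minimum uncertainty in momentum is:
Δp_min = ℏ/(2Δx)
Δp_min = (1.055e-34 J·s) / (2 × 8.650e-09 m)
Δp_min = 6.096e-27 kg·m/s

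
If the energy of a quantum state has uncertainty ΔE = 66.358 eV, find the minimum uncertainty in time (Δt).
4.960 as

Using the energy-time uncertainty principle:
ΔEΔt ≥ ℏ/2

The minimum uncertainty in time is:
Δt_min = ℏ/(2ΔE)
Δt_min = (1.055e-34 J·s) / (2 × 1.063e-17 J)
Δt_min = 4.960e-18 s = 4.960 as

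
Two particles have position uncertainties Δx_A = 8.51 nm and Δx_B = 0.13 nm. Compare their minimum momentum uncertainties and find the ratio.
Particle B has the larger minimum momentum uncertainty, by a factor of 65.46.

For each particle, the minimum momentum uncertainty is Δp_min = ℏ/(2Δx):

Particle A: Δp_A = ℏ/(2×8.510e-09 m) = 6.196e-27 kg·m/s
Particle B: Δp_B = ℏ/(2×1.300e-10 m) = 4.056e-25 kg·m/s

Ratio: Δp_B/Δp_A = 65.46

Since Δp_min ∝ 1/Δx, the particle with smaller position uncertainty (B) has larger momentum uncertainty.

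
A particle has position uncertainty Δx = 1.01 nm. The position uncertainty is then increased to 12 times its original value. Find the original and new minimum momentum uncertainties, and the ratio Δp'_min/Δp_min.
Original Δp_min = 5.221 × 10^-26 kg·m/s; new Δp'_min = 4.351 × 10^-27 kg·m/s; ratio Δp'_min/Δp_min = 1/12.

From the uncertainty principle ΔxΔp ≥ ℏ/2, the minimum momentum uncertainty is Δp_min = ℏ/(2Δx).

Original (Δx = 1.01 nm = 1.010e-09 m):
Δp_min = (1.055e-34 J·s)/(2 × 1.010e-09 m) = 5.221e-26 kg·m/s

When Δx → 12Δx:
Δp'_min = ℏ/(2 × 12Δx) = (1/12) × ℏ/(2Δx) = (1/12) × Δp_min
Δp'_min = 1/12 × 5.221e-26 kg·m/s = 4.351e-27 kg·m/s

Since Δp_min ∝ 1/Δx, when Δx is increased to 12 times its original value, Δp_min decreases to 1/12 of its original value.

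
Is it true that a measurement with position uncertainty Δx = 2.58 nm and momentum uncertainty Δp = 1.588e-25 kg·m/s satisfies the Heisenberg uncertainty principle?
Yes, it satisfies the uncertainty principle.

Calculate the product ΔxΔp:
ΔxΔp = (2.580e-09 m) × (1.588e-25 kg·m/s)
ΔxΔp = 4.097e-34 J·s

Compare to the minimum allowed value ℏ/2:
ℏ/2 = 5.273e-35 J·s

Since ΔxΔp = 4.097e-34 J·s ≥ 5.273e-35 J·s = ℏ/2,
the measurement satisfies the uncertainty principle.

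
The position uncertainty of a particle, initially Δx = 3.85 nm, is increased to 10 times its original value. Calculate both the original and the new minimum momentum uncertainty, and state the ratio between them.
Original Δp_min = 1.370 × 10^-26 kg·m/s; new Δp'_min = 1.370 × 10^-27 kg·m/s; ratio Δp'_min/Δp_min = 1/10.

From the uncertainty principle ΔxΔp ≥ ℏ/2, the minimum momentum uncertainty is Δp_min = ℏ/(2Δx).

Original (Δx = 3.85 nm = 3.850e-09 m):
Δp_min = (1.055e-34 J·s)/(2 × 3.850e-09 m) = 1.370e-26 kg·m/s

When Δx → 10Δx:
Δp'_min = ℏ/(2 × 10Δx) = (1/10) × ℏ/(2Δx) = (1/10) × Δp_min
Δp'_min = 1/10 × 1.370e-26 kg·m/s = 1.370e-27 kg·m/s

Since Δp_min ∝ 1/Δx, when Δx is increased to 10 times its original value, Δp_min decreases to 1/10 of its original value.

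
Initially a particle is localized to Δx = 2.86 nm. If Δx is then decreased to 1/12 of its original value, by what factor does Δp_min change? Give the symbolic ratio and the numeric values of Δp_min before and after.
Original Δp_min = 1.844 × 10^-26 kg·m/s; new Δp'_min = 2.212 × 10^-25 kg·m/s; ratio Δp'_min/Δp_min = 12.

From the uncertainty principle ΔxΔp ≥ ℏ/2, the minimum momentum uncertainty is Δp_min = ℏ/(2Δx).

Original (Δx = 2.86 nm = 2.860e-09 m):
Δp_min = (1.055e-34 J·s)/(2 × 2.860e-09 m) = 1.844e-26 kg·m/s

When Δx → (1/12)Δx:
Δp'_min = ℏ/(2 × (1/12)Δx) = 12 × ℏ/(2Δx) = 12 × Δp_min
Δp'_min = 12 × 1.844e-26 kg·m/s = 2.212e-25 kg·m/s

Since Δp_min ∝ 1/Δx, when Δx is decreased to 1/12 of its original value, Δp_min increases to 12 times its original value.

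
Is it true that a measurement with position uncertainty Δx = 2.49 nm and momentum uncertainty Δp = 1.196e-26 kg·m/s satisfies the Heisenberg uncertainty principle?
No, it violates the uncertainty principle (impossible measurement).

Calculate the product ΔxΔp:
ΔxΔp = (2.490e-09 m) × (1.196e-26 kg·m/s)
ΔxΔp = 2.978e-35 J·s

Compare to the minimum allowed value ℏ/2:
ℏ/2 = 5.273e-35 J·s

Since ΔxΔp = 2.978e-35 J·s < 5.273e-35 J·s = ℏ/2,
the measurement violates the uncertainty principle.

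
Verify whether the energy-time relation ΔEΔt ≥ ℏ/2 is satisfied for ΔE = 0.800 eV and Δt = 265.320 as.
No, it violates the uncertainty relation.

Calculate the product ΔEΔt:
ΔE = 0.800 eV = 1.282e-19 J
ΔEΔt = (1.282e-19 J) × (2.653e-16 s)
ΔEΔt = 3.401e-35 J·s

Compare to the minimum allowed value ℏ/2:
ℏ/2 = 5.273e-35 J·s

Since ΔEΔt = 3.401e-35 J·s < 5.273e-35 J·s = ℏ/2,
this violates the uncertainty relation.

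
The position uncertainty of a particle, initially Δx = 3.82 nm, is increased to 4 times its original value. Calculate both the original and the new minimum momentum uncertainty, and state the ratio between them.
Original Δp_min = 1.380 × 10^-26 kg·m/s; new Δp'_min = 3.451 × 10^-27 kg·m/s; ratio Δp'_min/Δp_min = 1/4.

From the uncertainty principle ΔxΔp ≥ ℏ/2, the minimum momentum uncertainty is Δp_min = ℏ/(2Δx).

Original (Δx = 3.82 nm = 3.820e-09 m):
Δp_min = (1.055e-34 J·s)/(2 × 3.820e-09 m) = 1.380e-26 kg·m/s

When Δx → 4Δx:
Δp'_min = ℏ/(2 × 4Δx) = (1/4) × ℏ/(2Δx) = (1/4) × Δp_min
Δp'_min = 1/4 × 1.380e-26 kg·m/s = 3.451e-27 kg·m/s

Since Δp_min ∝ 1/Δx, when Δx is increased to 4 times its original value, Δp_min decreases to 1/4 of its original value.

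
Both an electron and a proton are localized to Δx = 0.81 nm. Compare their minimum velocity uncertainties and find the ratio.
The electron has the larger minimum velocity uncertainty, by a ratio of 1836.2.

For both particles, Δp_min = ℏ/(2Δx) = 6.510e-26 kg·m/s (same for both).

The velocity uncertainty is Δv = Δp/m:
- electron: Δv = 6.510e-26 / 9.109e-31 = 7.146e+04 m/s = 71.462 km/s
- proton: Δv = 6.510e-26 / 1.673e-27 = 3.892e+01 m/s = 38.919 m/s

Ratio: 7.146e+04 / 3.892e+01 = 1836.2

The lighter particle has larger velocity uncertainty because Δv ∝ 1/m.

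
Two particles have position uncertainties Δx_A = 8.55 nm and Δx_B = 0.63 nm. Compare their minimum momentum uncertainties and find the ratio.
Particle B has the larger minimum momentum uncertainty, by a factor of 13.57.

For each particle, the minimum momentum uncertainty is Δp_min = ℏ/(2Δx):

Particle A: Δp_A = ℏ/(2×8.550e-09 m) = 6.167e-27 kg·m/s
Particle B: Δp_B = ℏ/(2×6.300e-10 m) = 8.370e-26 kg·m/s

Ratio: Δp_B/Δp_A = 13.57

Since Δp_min ∝ 1/Δx, the particle with smaller position uncertainty (B) has larger momentum uncertainty.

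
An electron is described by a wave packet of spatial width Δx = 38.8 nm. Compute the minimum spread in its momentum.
1.359 × 10^-27 kg·m/s

For a wave packet, the spatial width Δx and momentum spread Δp are related by the uncertainty principle:
ΔxΔp ≥ ℏ/2

The minimum momentum spread is:
Δp_min = ℏ/(2Δx)
Δp_min = (1.055e-34 J·s) / (2 × 3.880e-08 m)
Δp_min = 1.359e-27 kg·m/s

A wave packet cannot have both a well-defined position and well-defined momentum.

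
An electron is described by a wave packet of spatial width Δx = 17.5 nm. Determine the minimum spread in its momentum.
3.013 × 10^-27 kg·m/s

For a wave packet, the spatial width Δx and momentum spread Δp are related by the uncertainty principle:
ΔxΔp ≥ ℏ/2

The minimum momentum spread is:
Δp_min = ℏ/(2Δx)
Δp_min = (1.055e-34 J·s) / (2 × 1.750e-08 m)
Δp_min = 3.013e-27 kg·m/s

A wave packet cannot have both a well-defined position and well-defined momentum.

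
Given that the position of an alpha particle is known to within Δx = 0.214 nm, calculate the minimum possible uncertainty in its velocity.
37.082 m/s

Using the Heisenberg uncertainty principle and Δp = mΔv:
ΔxΔp ≥ ℏ/2
Δx(mΔv) ≥ ℏ/2

The minimum uncertainty in velocity is:
Δv_min = ℏ/(2mΔx)
Δv_min = (1.055e-34 J·s) / (2 × 6.645e-27 kg × 2.140e-10 m)
Δv_min = 3.708e+01 m/s = 37.082 m/s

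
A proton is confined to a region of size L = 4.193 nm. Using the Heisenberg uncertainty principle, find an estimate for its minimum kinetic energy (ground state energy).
295.056 neV

Using the uncertainty principle to estimate ground state energy:

1. The position uncertainty is approximately the confinement size:
   Δx ≈ L = 4.193e-09 m

2. From ΔxΔp ≥ ℏ/2, the minimum momentum uncertainty is:
   Δp ≈ ℏ/(2L) = 1.258e-26 kg·m/s

3. The kinetic energy is approximately:
   KE ≈ (Δp)²/(2m) = (1.258e-26)²/(2 × 1.673e-27 kg)
   KE ≈ 4.727e-26 J = 295.056 neV

This is an order-of-magnitude estimate of the ground state energy.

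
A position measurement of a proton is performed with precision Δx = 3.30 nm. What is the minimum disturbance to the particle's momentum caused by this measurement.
1.598 × 10^-26 kg·m/s

The uncertainty principle implies that measuring position disturbs momentum:
ΔxΔp ≥ ℏ/2

When we measure position with precision Δx, we necessarily introduce a momentum uncertainty:
Δp ≥ ℏ/(2Δx)
Δp_min = (1.055e-34 J·s) / (2 × 3.300e-09 m)
Δp_min = 1.598e-26 kg·m/s

The more precisely we measure position, the greater the momentum disturbance.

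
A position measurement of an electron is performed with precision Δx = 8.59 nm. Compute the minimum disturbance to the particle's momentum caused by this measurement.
6.138 × 10^-27 kg·m/s

The uncertainty principle implies that measuring position disturbs momentum:
ΔxΔp ≥ ℏ/2

When we measure position with precision Δx, we necessarily introduce a momentum uncertainty:
Δp ≥ ℏ/(2Δx)
Δp_min = (1.055e-34 J·s) / (2 × 8.590e-09 m)
Δp_min = 6.138e-27 kg·m/s

The more precisely we measure position, the greater the momentum disturbance.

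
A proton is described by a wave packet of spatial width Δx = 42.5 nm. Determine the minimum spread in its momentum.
1.241 × 10^-27 kg·m/s

For a wave packet, the spatial width Δx and momentum spread Δp are related by the uncertainty principle:
ΔxΔp ≥ ℏ/2

The minimum momentum spread is:
Δp_min = ℏ/(2Δx)
Δp_min = (1.055e-34 J·s) / (2 × 4.250e-08 m)
Δp_min = 1.241e-27 kg·m/s

A wave packet cannot have both a well-defined position and well-defined momentum.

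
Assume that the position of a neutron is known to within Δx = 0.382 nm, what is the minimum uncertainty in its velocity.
82.411 m/s

Using the Heisenberg uncertainty principle and Δp = mΔv:
ΔxΔp ≥ ℏ/2
Δx(mΔv) ≥ ℏ/2

The minimum uncertainty in velocity is:
Δv_min = ℏ/(2mΔx)
Δv_min = (1.055e-34 J·s) / (2 × 1.675e-27 kg × 3.820e-10 m)
Δv_min = 8.241e+01 m/s = 82.411 m/s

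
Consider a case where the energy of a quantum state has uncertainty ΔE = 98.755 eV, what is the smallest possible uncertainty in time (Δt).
3.333 as

Using the energy-time uncertainty principle:
ΔEΔt ≥ ℏ/2

The minimum uncertainty in time is:
Δt_min = ℏ/(2ΔE)
Δt_min = (1.055e-34 J·s) / (2 × 1.582e-17 J)
Δt_min = 3.333e-18 s = 3.333 as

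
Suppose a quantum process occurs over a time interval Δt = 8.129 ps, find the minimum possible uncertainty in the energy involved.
40.485 μeV

Using the energy-time uncertainty principle:
ΔEΔt ≥ ℏ/2

The minimum uncertainty in energy is:
ΔE_min = ℏ/(2Δt)
ΔE_min = (1.055e-34 J·s) / (2 × 8.129e-12 s)
ΔE_min = 6.486e-24 J = 40.485 μeV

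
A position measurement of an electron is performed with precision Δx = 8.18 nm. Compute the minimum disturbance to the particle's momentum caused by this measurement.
6.446 × 10^-27 kg·m/s

The uncertainty principle implies that measuring position disturbs momentum:
ΔxΔp ≥ ℏ/2

When we measure position with precision Δx, we necessarily introduce a momentum uncertainty:
Δp ≥ ℏ/(2Δx)
Δp_min = (1.055e-34 J·s) / (2 × 8.180e-09 m)
Δp_min = 6.446e-27 kg·m/s

The more precisely we measure position, the greater the momentum disturbance.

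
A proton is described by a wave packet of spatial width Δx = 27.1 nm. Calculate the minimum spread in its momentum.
1.946 × 10^-27 kg·m/s

For a wave packet, the spatial width Δx and momentum spread Δp are related by the uncertainty principle:
ΔxΔp ≥ ℏ/2

The minimum momentum spread is:
Δp_min = ℏ/(2Δx)
Δp_min = (1.055e-34 J·s) / (2 × 2.710e-08 m)
Δp_min = 1.946e-27 kg·m/s

A wave packet cannot have both a well-defined position and well-defined momentum.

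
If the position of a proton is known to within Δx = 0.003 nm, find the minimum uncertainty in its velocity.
10.508 km/s

Using the Heisenberg uncertainty principle and Δp = mΔv:
ΔxΔp ≥ ℏ/2
Δx(mΔv) ≥ ℏ/2

The minimum uncertainty in velocity is:
Δv_min = ℏ/(2mΔx)
Δv_min = (1.055e-34 J·s) / (2 × 1.673e-27 kg × 3.000e-12 m)
Δv_min = 1.051e+04 m/s = 10.508 km/s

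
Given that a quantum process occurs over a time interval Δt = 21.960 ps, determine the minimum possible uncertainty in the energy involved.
14.987 μeV

Using the energy-time uncertainty principle:
ΔEΔt ≥ ℏ/2

The minimum uncertainty in energy is:
ΔE_min = ℏ/(2Δt)
ΔE_min = (1.055e-34 J·s) / (2 × 2.196e-11 s)
ΔE_min = 2.401e-24 J = 14.987 μeV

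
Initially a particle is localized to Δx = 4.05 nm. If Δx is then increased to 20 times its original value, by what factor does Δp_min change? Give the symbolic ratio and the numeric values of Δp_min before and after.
Original Δp_min = 1.302 × 10^-26 kg·m/s; new Δp'_min = 6.510 × 10^-28 kg·m/s; ratio Δp'_min/Δp_min = 1/20.

From the uncertainty principle ΔxΔp ≥ ℏ/2, the minimum momentum uncertainty is Δp_min = ℏ/(2Δx).

Original (Δx = 4.05 nm = 4.050e-09 m):
Δp_min = (1.055e-34 J·s)/(2 × 4.050e-09 m) = 1.302e-26 kg·m/s

When Δx → 20Δx:
Δp'_min = ℏ/(2 × 20Δx) = (1/20) × ℏ/(2Δx) = (1/20) × Δp_min
Δp'_min = 1/20 × 1.302e-26 kg·m/s = 6.510e-28 kg·m/s

Since Δp_min ∝ 1/Δx, when Δx is increased to 20 times its original value, Δp_min decreases to 1/20 of its original value.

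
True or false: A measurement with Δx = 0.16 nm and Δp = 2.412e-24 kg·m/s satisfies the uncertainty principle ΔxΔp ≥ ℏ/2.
Yes, it satisfies the uncertainty principle.

Calculate the product ΔxΔp:
ΔxΔp = (1.600e-10 m) × (2.412e-24 kg·m/s)
ΔxΔp = 3.859e-34 J·s

Compare to the minimum allowed value ℏ/2:
ℏ/2 = 5.273e-35 J·s

Since ΔxΔp = 3.859e-34 J·s ≥ 5.273e-35 J·s = ℏ/2,
the measurement satisfies the uncertainty principle.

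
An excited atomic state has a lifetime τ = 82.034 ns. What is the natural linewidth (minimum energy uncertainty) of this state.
4.012 neV

Using the energy-time uncertainty principle:
ΔEΔt ≥ ℏ/2

The lifetime τ represents the time uncertainty Δt.
The natural linewidth (minimum energy uncertainty) is:

ΔE = ℏ/(2τ)
ΔE = (1.055e-34 J·s) / (2 × 8.203e-08 s)
ΔE = 6.428e-28 J = 4.012 neV

This natural linewidth limits the precision of spectroscopic measurements.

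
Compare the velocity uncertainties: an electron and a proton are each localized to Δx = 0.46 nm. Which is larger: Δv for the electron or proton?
The electron has the larger minimum velocity uncertainty, by a ratio of 1836.2.

For both particles, Δp_min = ℏ/(2Δx) = 1.146e-25 kg·m/s (same for both).

The velocity uncertainty is Δv = Δp/m:
- electron: Δv = 1.146e-25 / 9.109e-31 = 1.258e+05 m/s = 125.834 km/s
- proton: Δv = 1.146e-25 / 1.673e-27 = 6.853e+01 m/s = 68.532 m/s

Ratio: 1.258e+05 / 6.853e+01 = 1836.2

The lighter particle has larger velocity uncertainty because Δv ∝ 1/m.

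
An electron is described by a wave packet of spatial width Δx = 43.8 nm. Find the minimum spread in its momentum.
1.204 × 10^-27 kg·m/s

For a wave packet, the spatial width Δx and momentum spread Δp are related by the uncertainty principle:
ΔxΔp ≥ ℏ/2

The minimum momentum spread is:
Δp_min = ℏ/(2Δx)
Δp_min = (1.055e-34 J·s) / (2 × 4.380e-08 m)
Δp_min = 1.204e-27 kg·m/s

A wave packet cannot have both a well-defined position and well-defined momentum.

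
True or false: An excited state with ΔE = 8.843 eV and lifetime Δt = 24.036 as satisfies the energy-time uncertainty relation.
No, it violates the uncertainty relation.

Calculate the product ΔEΔt:
ΔE = 8.843 eV = 1.417e-18 J
ΔEΔt = (1.417e-18 J) × (2.404e-17 s)
ΔEΔt = 3.405e-35 J·s

Compare to the minimum allowed value ℏ/2:
ℏ/2 = 5.273e-35 J·s

Since ΔEΔt = 3.405e-35 J·s < 5.273e-35 J·s = ℏ/2,
this violates the uncertainty relation.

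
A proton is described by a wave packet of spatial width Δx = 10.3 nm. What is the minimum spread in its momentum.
5.119 × 10^-27 kg·m/s

For a wave packet, the spatial width Δx and momentum spread Δp are related by the uncertainty principle:
ΔxΔp ≥ ℏ/2

The minimum momentum spread is:
Δp_min = ℏ/(2Δx)
Δp_min = (1.055e-34 J·s) / (2 × 1.030e-08 m)
Δp_min = 5.119e-27 kg·m/s

A wave packet cannot have both a well-defined position and well-defined momentum.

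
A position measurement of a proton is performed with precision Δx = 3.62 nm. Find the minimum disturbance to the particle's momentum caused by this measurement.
1.457 × 10^-26 kg·m/s

The uncertainty principle implies that measuring position disturbs momentum:
ΔxΔp ≥ ℏ/2

When we measure position with precision Δx, we necessarily introduce a momentum uncertainty:
Δp ≥ ℏ/(2Δx)
Δp_min = (1.055e-34 J·s) / (2 × 3.620e-09 m)
Δp_min = 1.457e-26 kg·m/s

The more precisely we measure position, the greater the momentum disturbance.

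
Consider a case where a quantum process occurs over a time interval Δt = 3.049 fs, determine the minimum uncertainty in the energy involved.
107.939 meV

Using the energy-time uncertainty principle:
ΔEΔt ≥ ℏ/2

The minimum uncertainty in energy is:
ΔE_min = ℏ/(2Δt)
ΔE_min = (1.055e-34 J·s) / (2 × 3.049e-15 s)
ΔE_min = 1.729e-20 J = 107.939 meV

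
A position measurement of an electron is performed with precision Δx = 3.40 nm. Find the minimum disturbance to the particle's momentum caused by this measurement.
1.551 × 10^-26 kg·m/s

The uncertainty principle implies that measuring position disturbs momentum:
ΔxΔp ≥ ℏ/2

When we measure position with precision Δx, we necessarily introduce a momentum uncertainty:
Δp ≥ ℏ/(2Δx)
Δp_min = (1.055e-34 J·s) / (2 × 3.400e-09 m)
Δp_min = 1.551e-26 kg·m/s

The more precisely we measure position, the greater the momentum disturbance.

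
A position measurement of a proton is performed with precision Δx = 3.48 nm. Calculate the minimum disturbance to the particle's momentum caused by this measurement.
1.515 × 10^-26 kg·m/s

The uncertainty principle implies that measuring position disturbs momentum:
ΔxΔp ≥ ℏ/2

When we measure position with precision Δx, we necessarily introduce a momentum uncertainty:
Δp ≥ ℏ/(2Δx)
Δp_min = (1.055e-34 J·s) / (2 × 3.480e-09 m)
Δp_min = 1.515e-26 kg·m/s

The more precisely we measure position, the greater the momentum disturbance.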